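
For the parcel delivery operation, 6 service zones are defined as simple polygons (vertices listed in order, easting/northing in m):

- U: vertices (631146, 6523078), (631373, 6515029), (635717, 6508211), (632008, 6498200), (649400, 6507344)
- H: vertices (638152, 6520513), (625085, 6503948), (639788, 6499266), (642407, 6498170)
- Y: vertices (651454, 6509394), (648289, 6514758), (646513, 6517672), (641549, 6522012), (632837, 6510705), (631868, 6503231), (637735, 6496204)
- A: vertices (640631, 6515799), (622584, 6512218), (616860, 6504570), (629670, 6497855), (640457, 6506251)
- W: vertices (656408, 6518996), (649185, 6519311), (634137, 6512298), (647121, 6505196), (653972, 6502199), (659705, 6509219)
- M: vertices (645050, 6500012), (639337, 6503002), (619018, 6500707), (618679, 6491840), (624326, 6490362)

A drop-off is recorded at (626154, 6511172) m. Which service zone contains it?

Cast a ray rightward from (626154, 6511172). For each polygon, the edges (by vertex number in listed order) whose endpoints lie on opposite sides of northing = 6511172, where each meets that height, and whether that is right or left of the point:
U: 2–3 at easting≈633830.4 (right), 5–1 at easting≈644958.9 (right) → 2 crossings.
H: 1–2 at easting≈630783.5 (right), 4–1 at easting≈639930.9 (right) → 2 crossings.
Y: 1–2 at easting≈650404.9 (right), 4–5 at easting≈633196.8 (right) → 2 crossings.
A: 2–3 at easting≈621801.1 (left), 5–1 at easting≈640546.7 (right) → 1 crossing.
W: 3–4 at easting≈636195.6 (right), 6–1 at easting≈659046.4 (right) → 2 crossings.
M: no edge straddles that height → 0 crossings.
Only A has an odd count, so the point is inside A.

A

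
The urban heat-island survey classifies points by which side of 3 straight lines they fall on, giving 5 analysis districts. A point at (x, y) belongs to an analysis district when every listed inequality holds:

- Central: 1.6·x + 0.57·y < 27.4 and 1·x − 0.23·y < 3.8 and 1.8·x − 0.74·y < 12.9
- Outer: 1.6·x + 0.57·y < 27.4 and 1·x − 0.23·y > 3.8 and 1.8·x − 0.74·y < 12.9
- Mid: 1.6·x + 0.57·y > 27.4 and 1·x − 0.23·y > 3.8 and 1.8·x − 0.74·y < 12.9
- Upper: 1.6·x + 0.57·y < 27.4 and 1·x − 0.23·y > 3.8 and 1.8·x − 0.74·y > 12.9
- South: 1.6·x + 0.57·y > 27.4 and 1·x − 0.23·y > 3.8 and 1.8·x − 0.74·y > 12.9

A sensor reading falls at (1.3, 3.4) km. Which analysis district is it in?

1.6·1.3 + 0.57·3.4 = 4.018, which is < 27.4
1·1.3 − 0.23·3.4 = 0.518, which is < 3.8
1.8·1.3 − 0.74·3.4 = -0.176, which is < 12.9
This sign pattern matches Central.

Central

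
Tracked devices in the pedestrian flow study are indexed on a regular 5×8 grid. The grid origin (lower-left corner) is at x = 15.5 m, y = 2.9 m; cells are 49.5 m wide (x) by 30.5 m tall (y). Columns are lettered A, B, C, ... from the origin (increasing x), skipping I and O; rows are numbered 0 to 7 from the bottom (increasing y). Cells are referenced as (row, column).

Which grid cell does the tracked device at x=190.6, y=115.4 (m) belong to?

Column index: ⌊(190.6 − 15.5) / 49.5⌋ = ⌊3.537⌋ = 3 → column D
Row offset from origin: ⌊(115.4 − 2.9) / 30.5⌋ = ⌊3.689⌋ = 3 → row 3

(3, D)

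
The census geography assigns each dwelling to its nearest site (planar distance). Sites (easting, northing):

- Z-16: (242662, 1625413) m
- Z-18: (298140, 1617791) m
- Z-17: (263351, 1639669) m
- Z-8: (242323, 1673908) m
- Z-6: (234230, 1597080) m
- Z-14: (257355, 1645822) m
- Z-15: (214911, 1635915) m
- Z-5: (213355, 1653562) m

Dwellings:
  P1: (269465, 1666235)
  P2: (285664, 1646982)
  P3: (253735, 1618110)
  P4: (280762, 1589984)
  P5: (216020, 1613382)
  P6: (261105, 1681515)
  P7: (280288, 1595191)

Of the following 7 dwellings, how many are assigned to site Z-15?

1

P1 → Z-14
P2 → Z-17
P3 → Z-16
P4 → Z-18
P5 → Z-15
P6 → Z-8
P7 → Z-18
1 of the 7 goes to Z-15.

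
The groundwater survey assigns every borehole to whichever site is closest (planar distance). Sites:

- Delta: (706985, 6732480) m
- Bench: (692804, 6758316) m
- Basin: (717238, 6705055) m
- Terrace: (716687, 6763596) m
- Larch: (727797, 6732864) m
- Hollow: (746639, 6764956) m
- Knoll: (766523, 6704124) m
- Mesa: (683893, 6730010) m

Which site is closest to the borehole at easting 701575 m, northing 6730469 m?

Delta

Squared distances to each site:
Delta: 33312221.000; Bench: 852385850.000; Basin: 891200965.000; Terrace: 1325770673.000; Larch: 693329309.000; Hollow: 3220117265.000; Knoll: 4912301729.000; Mesa: 312863805.000.
Minimum at Delta.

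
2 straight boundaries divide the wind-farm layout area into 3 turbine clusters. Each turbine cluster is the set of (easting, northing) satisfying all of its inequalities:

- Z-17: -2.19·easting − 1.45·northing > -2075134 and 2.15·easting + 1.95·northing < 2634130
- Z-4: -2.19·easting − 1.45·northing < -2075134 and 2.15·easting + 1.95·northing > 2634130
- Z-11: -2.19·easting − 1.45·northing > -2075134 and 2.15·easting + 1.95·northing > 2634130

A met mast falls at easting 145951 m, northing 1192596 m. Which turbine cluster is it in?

-2.19·145951 − 1.45·1192596 = -2048896.890, which is > -2075134
2.15·145951 + 1.95·1192596 = 2639356.850, which is > 2634130
This sign pattern matches Z-11.

Z-11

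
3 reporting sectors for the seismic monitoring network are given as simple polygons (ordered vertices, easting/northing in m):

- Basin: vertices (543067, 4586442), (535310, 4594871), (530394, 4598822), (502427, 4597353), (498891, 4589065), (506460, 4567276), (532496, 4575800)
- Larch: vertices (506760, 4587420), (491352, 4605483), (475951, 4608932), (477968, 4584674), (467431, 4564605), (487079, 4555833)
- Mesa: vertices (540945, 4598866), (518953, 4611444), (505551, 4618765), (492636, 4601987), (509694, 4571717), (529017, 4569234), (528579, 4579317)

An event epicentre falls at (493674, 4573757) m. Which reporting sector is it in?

Cast a ray rightward from (493674, 4573757). For each polygon, the edges (by vertex number in listed order) whose endpoints lie on opposite sides of northing = 4573757, where each meets that height, and whether that is right or left of the point:
Basin: 5–6 at easting≈504208.6 (right), 6–7 at easting≈526255.8 (right) → 2 crossings.
Larch: 4–5 at easting≈472236.2 (left), 6–1 at easting≈498247.0 (right) → 1 crossing.
Mesa: 4–5 at easting≈508544.4 (right), 6–7 at easting≈528820.5 (right) → 2 crossings.
Only Larch has an odd count, so the point is inside Larch.

Larch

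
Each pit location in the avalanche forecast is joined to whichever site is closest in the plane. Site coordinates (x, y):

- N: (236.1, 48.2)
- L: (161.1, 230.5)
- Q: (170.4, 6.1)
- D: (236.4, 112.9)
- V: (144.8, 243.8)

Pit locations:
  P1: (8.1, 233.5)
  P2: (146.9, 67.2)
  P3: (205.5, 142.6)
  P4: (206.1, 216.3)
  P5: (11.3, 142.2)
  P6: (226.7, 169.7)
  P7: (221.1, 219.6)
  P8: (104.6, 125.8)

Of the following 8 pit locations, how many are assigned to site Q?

1

P1 → V
P2 → Q
P3 → D
P4 → L
P5 → V
P6 → D
P7 → L
P8 → L
1 of the 8 goes to Q.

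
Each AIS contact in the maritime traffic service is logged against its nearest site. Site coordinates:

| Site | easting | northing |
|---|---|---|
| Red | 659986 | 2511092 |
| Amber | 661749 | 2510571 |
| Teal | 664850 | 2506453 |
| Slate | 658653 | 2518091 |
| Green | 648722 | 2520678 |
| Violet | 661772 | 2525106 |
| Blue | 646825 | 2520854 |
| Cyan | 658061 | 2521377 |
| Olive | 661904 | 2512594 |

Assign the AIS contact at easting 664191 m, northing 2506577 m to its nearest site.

Teal

Squared distances to each site:
Red: 38067250.000; Amber: 21915400.000; Teal: 449657.000; Slate: 163241640.000; Green: 438128162.000; Violet: 349175402.000; Blue: 505410685.000; Cyan: 256616900.000; Olive: 41434658.000.
Minimum at Teal.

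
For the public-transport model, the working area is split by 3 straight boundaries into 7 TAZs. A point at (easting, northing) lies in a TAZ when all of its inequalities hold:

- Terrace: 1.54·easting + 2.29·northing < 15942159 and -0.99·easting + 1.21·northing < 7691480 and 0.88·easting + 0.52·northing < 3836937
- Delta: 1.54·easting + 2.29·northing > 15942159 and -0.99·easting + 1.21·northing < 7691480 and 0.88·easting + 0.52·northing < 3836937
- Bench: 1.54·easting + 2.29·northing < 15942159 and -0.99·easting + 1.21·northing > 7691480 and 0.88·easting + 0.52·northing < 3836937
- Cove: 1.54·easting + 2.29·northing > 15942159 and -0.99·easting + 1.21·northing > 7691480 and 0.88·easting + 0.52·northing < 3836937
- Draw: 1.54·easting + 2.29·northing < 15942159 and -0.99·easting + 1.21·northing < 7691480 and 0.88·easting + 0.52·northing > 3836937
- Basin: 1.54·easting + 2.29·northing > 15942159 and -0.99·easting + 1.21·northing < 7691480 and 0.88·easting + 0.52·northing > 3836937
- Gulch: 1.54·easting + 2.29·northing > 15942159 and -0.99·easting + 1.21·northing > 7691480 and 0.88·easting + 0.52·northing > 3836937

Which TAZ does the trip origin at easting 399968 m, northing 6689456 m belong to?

Bench

1.54·399968 + 2.29·6689456 = 15934804.960, which is < 15942159
-0.99·399968 + 1.21·6689456 = 7698273.440, which is > 7691480
0.88·399968 + 0.52·6689456 = 3830488.960, which is < 3836937
This sign pattern matches Bench.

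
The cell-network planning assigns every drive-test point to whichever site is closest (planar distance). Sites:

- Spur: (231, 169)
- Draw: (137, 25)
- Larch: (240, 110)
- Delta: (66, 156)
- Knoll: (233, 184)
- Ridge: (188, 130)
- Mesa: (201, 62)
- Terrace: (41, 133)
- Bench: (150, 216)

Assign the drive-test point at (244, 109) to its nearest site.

Larch

Squared distances to each site:
Spur: 3769.000; Draw: 18505.000; Larch: 17.000; Delta: 33893.000; Knoll: 5746.000; Ridge: 3577.000; Mesa: 4058.000; Terrace: 41785.000; Bench: 20285.000.
Minimum at Larch.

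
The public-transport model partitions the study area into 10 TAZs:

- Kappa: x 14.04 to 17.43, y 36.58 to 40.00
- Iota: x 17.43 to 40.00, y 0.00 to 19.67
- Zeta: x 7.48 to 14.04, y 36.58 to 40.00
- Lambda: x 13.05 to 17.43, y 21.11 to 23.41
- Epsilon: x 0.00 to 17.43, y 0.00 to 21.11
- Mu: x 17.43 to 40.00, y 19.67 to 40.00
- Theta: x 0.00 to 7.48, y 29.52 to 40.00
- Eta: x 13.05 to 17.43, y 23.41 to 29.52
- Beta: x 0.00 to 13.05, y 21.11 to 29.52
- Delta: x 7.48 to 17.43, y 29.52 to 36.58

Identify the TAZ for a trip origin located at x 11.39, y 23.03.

Beta

The point has x = 11.39 and y = 23.03.
Only Beta satisfies 0.00 ≤ x ≤ 13.05 and 21.11 ≤ y ≤ 29.52.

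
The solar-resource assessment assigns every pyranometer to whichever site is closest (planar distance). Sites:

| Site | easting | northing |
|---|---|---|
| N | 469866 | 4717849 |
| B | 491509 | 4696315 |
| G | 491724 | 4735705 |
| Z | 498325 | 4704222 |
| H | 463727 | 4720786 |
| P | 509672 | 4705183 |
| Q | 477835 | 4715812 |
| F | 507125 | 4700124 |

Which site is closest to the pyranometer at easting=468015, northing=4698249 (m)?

Squared distances to each site:
N: 387586201.000; B: 555708392.000; G: 1965068617.000; Z: 954372829.000; H: 526303313.000; P: 1783386005.000; Q: 404891369.000; F: 1533107725.000.
Minimum at N.

N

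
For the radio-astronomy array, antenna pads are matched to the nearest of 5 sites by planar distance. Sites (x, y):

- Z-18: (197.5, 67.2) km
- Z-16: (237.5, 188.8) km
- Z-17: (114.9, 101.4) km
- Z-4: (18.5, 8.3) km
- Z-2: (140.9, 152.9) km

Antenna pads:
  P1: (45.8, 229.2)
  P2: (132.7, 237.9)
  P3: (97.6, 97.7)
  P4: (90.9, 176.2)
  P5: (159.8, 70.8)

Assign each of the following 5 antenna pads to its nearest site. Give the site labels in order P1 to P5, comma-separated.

P1 → Z-2 (d²=14865.70)
P2 → Z-2 (d²=7292.24)
P3 → Z-17 (d²=312.98)
P4 → Z-2 (d²=3042.89)
P5 → Z-18 (d²=1434.25)

Z-2, Z-2, Z-17, Z-2, Z-18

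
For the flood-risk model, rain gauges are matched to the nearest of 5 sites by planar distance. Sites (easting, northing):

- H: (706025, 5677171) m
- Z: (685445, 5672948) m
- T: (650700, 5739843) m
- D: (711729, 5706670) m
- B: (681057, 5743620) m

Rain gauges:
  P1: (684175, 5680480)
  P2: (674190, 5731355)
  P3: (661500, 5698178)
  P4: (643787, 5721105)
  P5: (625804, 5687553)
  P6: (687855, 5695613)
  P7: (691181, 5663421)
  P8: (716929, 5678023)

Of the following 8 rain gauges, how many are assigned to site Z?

4

P1 → Z
P2 → B
P3 → Z
P4 → T
P5 → T
P6 → Z
P7 → Z
P8 → H
4 of the 8 go to Z.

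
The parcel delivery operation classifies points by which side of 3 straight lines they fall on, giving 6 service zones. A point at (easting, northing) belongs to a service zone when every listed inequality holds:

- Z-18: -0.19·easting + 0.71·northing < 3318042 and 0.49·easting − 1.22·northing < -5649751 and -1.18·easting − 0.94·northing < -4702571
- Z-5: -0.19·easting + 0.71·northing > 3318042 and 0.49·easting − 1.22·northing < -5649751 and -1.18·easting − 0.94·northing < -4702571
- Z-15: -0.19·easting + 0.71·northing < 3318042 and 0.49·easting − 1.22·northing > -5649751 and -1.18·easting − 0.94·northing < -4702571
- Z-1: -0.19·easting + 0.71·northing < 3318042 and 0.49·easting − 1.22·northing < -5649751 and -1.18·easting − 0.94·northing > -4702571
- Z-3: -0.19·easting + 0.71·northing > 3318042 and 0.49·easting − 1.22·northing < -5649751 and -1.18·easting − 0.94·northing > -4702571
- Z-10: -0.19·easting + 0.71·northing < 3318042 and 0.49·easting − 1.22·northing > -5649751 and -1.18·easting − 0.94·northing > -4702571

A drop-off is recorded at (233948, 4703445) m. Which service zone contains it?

-0.19·233948 + 0.71·4703445 = 3294995.830, which is < 3318042
0.49·233948 − 1.22·4703445 = -5623568.380, which is > -5649751
-1.18·233948 − 0.94·4703445 = -4697296.940, which is > -4702571
This sign pattern matches Z-10.

Z-10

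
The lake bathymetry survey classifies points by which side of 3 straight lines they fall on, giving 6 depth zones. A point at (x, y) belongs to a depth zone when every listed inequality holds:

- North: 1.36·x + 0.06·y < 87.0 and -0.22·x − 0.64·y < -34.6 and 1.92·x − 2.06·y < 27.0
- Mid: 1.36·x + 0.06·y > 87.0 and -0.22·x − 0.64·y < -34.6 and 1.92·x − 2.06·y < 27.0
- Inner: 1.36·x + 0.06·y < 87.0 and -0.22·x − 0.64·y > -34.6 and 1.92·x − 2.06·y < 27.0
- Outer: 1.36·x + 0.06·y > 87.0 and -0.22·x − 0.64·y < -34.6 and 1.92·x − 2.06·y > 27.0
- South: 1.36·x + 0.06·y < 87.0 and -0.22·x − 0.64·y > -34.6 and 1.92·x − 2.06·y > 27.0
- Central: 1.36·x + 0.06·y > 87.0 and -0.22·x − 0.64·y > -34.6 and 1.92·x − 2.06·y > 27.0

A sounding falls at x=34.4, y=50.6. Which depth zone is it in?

North

1.36·34.4 + 0.06·50.6 = 49.820, which is < 87.0
-0.22·34.4 − 0.64·50.6 = -39.952, which is < -34.6
1.92·34.4 − 2.06·50.6 = -38.188, which is < 27.0
This sign pattern matches North.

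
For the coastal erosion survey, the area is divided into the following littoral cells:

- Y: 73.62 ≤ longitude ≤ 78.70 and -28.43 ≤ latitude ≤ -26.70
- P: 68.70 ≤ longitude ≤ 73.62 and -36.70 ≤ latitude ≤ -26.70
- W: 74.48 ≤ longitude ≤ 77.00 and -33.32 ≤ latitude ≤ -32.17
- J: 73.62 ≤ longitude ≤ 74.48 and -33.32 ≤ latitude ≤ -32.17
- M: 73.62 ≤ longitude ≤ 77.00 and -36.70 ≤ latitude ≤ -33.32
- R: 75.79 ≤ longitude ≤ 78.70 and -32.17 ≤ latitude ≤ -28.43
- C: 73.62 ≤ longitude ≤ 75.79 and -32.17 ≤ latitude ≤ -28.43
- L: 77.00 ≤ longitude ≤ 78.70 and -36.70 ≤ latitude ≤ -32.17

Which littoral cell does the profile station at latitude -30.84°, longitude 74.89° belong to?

The point has longitude = 74.89 and latitude = -30.84.
Only C satisfies 73.62 ≤ longitude ≤ 75.79 and -32.17 ≤ latitude ≤ -28.43.

C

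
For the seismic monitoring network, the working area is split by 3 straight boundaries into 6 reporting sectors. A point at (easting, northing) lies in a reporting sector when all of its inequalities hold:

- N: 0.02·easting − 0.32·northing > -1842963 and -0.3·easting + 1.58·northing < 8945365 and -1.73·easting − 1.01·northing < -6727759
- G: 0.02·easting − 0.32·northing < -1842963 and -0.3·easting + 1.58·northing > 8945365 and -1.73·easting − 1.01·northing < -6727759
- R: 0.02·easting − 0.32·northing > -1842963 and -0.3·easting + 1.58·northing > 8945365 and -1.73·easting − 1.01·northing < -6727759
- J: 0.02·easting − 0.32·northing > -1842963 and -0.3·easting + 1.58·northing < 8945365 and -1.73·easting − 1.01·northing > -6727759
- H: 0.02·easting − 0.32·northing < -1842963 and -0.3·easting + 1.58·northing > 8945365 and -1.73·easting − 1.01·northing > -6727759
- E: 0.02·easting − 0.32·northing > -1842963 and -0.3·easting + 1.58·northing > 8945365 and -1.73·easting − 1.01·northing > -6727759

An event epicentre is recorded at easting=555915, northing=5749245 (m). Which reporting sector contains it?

N

0.02·555915 − 0.32·5749245 = -1828640.100, which is > -1842963
-0.3·555915 + 1.58·5749245 = 8917032.600, which is < 8945365
-1.73·555915 − 1.01·5749245 = -6768470.400, which is < -6727759
This sign pattern matches N.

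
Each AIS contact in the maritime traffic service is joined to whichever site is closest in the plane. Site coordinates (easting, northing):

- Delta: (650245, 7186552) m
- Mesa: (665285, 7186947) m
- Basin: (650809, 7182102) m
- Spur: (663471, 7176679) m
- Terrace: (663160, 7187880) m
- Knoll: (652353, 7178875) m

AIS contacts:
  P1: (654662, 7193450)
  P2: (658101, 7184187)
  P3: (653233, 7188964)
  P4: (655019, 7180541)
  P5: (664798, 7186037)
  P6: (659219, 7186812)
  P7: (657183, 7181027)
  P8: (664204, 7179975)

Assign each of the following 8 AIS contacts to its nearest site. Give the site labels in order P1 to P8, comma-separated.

Delta, Terrace, Delta, Knoll, Mesa, Terrace, Knoll, Spur

P1 → Delta (d²=67092293.00)
P2 → Terrace (d²=39231730.00)
P3 → Delta (d²=14745888.00)
P4 → Knoll (d²=9883112.00)
P5 → Mesa (d²=1065269.00)
P6 → Terrace (d²=16672105.00)
P7 → Knoll (d²=27960004.00)
P8 → Spur (d²=11400905.00)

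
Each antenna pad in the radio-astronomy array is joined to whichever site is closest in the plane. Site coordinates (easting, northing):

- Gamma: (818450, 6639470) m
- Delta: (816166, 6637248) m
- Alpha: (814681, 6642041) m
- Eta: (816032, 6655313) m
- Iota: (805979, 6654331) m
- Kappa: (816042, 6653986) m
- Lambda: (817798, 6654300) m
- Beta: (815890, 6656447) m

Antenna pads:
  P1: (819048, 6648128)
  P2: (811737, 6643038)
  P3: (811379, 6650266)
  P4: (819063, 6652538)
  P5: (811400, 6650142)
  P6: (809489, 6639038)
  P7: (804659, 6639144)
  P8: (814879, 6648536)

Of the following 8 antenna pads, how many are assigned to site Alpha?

P1 → Lambda
P2 → Alpha
P3 → Kappa
P4 → Lambda
P5 → Kappa
P6 → Alpha
P7 → Alpha
P8 → Kappa
3 of the 8 go to Alpha.

3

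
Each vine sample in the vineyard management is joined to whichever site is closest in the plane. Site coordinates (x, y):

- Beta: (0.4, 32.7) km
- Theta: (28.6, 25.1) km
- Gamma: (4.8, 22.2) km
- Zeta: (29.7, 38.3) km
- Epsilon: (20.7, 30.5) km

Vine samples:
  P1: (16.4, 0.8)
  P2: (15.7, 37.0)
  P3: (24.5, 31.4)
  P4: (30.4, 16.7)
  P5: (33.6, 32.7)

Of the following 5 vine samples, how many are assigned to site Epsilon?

2

P1 → Gamma
P2 → Epsilon
P3 → Epsilon
P4 → Theta
P5 → Zeta
2 of the 5 go to Epsilon.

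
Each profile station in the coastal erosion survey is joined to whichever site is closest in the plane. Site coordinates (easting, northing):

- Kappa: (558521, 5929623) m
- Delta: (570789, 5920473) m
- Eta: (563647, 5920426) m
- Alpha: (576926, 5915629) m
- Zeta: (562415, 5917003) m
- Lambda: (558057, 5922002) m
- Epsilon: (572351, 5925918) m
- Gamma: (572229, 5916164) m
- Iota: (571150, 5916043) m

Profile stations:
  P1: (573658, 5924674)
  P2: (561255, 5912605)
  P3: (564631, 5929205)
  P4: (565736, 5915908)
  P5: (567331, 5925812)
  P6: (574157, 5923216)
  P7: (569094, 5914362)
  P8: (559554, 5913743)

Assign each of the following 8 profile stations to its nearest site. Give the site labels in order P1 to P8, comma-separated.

P1 → Epsilon (d²=3255785.00)
P2 → Zeta (d²=20688004.00)
P3 → Kappa (d²=37506824.00)
P4 → Zeta (d²=12228066.00)
P5 → Epsilon (d²=25211636.00)
P6 → Epsilon (d²=10562440.00)
P7 → Iota (d²=7052897.00)
P8 → Zeta (d²=18812921.00)

Epsilon, Zeta, Kappa, Zeta, Epsilon, Epsilon, Iota, Zeta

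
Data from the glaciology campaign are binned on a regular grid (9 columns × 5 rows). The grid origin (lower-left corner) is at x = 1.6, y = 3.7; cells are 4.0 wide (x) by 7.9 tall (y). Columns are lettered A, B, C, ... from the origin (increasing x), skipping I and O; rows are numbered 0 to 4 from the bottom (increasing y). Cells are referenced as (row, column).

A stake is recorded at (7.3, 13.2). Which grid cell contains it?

(1, B)

Column index: ⌊(7.3 − 1.6) / 4.0⌋ = ⌊1.425⌋ = 1 → column B
Row offset from origin: ⌊(13.2 − 3.7) / 7.9⌋ = ⌊1.203⌋ = 1 → row 1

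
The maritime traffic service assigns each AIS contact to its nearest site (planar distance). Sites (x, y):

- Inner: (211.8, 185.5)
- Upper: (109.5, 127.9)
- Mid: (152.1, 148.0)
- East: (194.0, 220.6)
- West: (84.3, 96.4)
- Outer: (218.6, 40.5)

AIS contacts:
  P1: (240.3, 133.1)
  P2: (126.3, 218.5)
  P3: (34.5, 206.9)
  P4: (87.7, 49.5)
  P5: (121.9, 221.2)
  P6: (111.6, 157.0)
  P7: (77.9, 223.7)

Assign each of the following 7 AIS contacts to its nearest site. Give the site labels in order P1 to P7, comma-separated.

P1 → Inner (d²=3558.01)
P2 → East (d²=4587.70)
P3 → Upper (d²=11866.00)
P4 → West (d²=2211.17)
P5 → East (d²=5198.77)
P6 → Upper (d²=851.22)
P7 → Upper (d²=10176.20)

Inner, East, Upper, West, East, Upper, Upper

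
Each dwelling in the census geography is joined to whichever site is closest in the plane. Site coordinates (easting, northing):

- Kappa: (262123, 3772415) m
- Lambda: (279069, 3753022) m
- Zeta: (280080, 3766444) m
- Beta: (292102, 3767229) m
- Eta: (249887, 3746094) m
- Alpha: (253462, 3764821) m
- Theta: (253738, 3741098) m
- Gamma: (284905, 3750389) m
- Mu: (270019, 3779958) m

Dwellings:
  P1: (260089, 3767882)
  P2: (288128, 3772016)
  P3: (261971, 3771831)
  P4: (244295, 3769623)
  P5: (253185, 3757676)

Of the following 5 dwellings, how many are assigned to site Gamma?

P1 → Kappa
P2 → Beta
P3 → Kappa
P4 → Alpha
P5 → Alpha
0 of the 5 go to Gamma.

0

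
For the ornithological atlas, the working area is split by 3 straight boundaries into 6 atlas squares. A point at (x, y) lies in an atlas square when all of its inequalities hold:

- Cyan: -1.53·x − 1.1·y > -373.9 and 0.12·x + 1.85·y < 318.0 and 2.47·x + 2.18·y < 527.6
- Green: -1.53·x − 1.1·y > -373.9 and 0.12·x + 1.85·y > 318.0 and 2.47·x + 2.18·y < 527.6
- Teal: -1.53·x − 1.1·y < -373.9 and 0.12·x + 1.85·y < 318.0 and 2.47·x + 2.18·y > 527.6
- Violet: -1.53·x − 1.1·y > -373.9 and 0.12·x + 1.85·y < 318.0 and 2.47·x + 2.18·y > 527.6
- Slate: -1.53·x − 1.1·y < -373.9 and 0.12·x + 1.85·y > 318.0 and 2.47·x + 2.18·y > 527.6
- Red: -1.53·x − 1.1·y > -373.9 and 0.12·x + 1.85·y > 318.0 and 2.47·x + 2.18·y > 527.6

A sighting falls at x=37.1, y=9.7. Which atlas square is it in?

Cyan

-1.53·37.1 − 1.1·9.7 = -67.433, which is > -373.9
0.12·37.1 + 1.85·9.7 = 22.397, which is < 318.0
2.47·37.1 + 2.18·9.7 = 112.783, which is < 527.6
This sign pattern matches Cyan.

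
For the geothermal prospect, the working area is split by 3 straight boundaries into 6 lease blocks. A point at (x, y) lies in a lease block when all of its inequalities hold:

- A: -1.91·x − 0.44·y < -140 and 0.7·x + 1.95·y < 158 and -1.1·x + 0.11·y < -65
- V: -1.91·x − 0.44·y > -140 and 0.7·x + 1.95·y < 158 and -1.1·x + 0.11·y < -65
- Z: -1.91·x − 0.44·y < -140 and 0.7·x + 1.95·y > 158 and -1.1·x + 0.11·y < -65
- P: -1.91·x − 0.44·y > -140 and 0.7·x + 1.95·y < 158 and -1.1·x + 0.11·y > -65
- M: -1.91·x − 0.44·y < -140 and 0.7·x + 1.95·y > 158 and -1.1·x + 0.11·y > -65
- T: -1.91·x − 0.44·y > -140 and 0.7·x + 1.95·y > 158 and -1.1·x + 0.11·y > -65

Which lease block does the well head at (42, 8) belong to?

-1.91·42 − 0.44·8 = -83.740, which is > -140
0.7·42 + 1.95·8 = 45.000, which is < 158
-1.1·42 + 0.11·8 = -45.320, which is > -65
This sign pattern matches P.

P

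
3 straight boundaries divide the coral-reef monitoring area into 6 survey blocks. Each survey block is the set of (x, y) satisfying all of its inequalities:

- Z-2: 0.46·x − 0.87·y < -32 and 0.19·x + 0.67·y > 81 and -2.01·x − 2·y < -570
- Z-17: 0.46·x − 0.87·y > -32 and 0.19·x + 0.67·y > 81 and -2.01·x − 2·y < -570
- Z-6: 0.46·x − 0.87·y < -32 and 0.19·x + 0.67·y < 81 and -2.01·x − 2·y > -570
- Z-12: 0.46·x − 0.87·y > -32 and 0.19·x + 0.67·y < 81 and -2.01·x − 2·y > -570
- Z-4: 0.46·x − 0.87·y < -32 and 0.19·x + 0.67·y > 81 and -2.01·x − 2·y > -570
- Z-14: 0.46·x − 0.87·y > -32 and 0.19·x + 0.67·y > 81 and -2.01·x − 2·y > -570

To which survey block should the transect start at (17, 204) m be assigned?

Z-4

0.46·17 − 0.87·204 = -169.660, which is < -32
0.19·17 + 0.67·204 = 139.910, which is > 81
-2.01·17 − 2·204 = -442.170, which is > -570
This sign pattern matches Z-4.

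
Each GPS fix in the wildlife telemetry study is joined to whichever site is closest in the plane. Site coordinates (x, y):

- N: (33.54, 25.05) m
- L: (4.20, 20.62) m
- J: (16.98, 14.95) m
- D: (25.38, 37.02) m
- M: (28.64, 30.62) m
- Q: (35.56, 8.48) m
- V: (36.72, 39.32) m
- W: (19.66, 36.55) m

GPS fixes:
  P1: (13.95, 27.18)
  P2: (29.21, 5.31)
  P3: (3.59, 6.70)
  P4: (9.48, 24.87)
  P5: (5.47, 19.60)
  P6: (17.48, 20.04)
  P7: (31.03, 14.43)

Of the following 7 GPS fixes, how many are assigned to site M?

P1 → W
P2 → Q
P3 → L
P4 → L
P5 → L
P6 → J
P7 → Q
0 of the 7 go to M.

0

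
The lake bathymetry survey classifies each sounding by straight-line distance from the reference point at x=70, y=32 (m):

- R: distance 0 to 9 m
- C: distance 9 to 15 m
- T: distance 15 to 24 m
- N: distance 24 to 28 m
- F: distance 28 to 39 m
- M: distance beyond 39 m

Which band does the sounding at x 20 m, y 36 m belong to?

Distance = √((20−70)² + (36−32)²) = √(2500.000 + 16.000) = 50.160 m.
39 ≤ 50.160 < ∞ → M.

M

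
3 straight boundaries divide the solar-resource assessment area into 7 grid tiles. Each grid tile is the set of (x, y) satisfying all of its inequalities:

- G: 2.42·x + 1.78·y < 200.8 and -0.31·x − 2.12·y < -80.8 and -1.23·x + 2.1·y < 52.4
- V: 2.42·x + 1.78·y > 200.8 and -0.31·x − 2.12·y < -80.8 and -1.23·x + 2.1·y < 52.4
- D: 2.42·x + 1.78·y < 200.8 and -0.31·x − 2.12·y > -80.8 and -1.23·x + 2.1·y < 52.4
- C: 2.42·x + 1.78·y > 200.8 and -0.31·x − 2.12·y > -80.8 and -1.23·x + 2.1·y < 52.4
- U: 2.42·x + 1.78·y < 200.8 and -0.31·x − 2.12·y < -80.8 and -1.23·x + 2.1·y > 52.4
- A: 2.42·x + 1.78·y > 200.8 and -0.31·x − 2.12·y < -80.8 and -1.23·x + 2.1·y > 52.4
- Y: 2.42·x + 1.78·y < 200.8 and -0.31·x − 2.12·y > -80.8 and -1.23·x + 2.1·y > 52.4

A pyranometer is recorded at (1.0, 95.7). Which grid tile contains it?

U

2.42·1.0 + 1.78·95.7 = 172.766, which is < 200.8
-0.31·1.0 − 2.12·95.7 = -203.194, which is < -80.8
-1.23·1.0 + 2.1·95.7 = 199.740, which is > 52.4
This sign pattern matches U.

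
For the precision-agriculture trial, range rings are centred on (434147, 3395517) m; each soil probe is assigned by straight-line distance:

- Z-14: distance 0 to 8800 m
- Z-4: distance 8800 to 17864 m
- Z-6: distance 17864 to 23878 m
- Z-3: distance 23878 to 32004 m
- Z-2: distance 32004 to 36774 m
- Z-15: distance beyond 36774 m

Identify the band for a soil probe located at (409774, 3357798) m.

Z-15

Distance = √((409774−434147)² + (3357798−3395517)²) = √(594043129.000 + 1422722961.000) = 44908.419 m.
36774 ≤ 44908.419 < ∞ → Z-15.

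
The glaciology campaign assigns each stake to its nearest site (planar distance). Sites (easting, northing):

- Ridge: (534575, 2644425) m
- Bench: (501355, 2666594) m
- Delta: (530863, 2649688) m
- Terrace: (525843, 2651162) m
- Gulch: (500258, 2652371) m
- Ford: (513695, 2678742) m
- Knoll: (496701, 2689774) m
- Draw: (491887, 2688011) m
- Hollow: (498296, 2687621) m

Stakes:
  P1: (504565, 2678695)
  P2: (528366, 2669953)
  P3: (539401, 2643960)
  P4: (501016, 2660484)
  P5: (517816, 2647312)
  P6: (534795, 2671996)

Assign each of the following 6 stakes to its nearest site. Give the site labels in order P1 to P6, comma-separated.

P1 → Ford (d²=83359109.00)
P2 → Ford (d²=292484762.00)
P3 → Ridge (d²=23506501.00)
P4 → Bench (d²=37447021.00)
P5 → Terrace (d²=79255229.00)
P6 → Ford (d²=490718516.00)

Ford, Ford, Ridge, Bench, Terrace, Ford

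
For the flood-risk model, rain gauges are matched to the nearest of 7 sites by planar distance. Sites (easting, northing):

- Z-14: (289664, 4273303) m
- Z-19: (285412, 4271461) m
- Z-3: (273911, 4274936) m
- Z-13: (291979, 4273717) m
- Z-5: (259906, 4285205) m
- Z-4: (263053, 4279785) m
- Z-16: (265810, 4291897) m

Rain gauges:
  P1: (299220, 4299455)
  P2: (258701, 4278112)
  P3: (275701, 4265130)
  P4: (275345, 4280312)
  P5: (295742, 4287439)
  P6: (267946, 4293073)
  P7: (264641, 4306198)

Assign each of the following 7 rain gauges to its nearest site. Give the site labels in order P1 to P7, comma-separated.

P1 → Z-13 (d²=714876725.00)
P2 → Z-4 (d²=21738833.00)
P3 → Z-3 (d²=99361736.00)
P4 → Z-3 (d²=30957732.00)
P5 → Z-13 (d²=202453453.00)
P6 → Z-16 (d²=5945472.00)
P7 → Z-16 (d²=205885162.00)

Z-13, Z-4, Z-3, Z-3, Z-13, Z-16, Z-16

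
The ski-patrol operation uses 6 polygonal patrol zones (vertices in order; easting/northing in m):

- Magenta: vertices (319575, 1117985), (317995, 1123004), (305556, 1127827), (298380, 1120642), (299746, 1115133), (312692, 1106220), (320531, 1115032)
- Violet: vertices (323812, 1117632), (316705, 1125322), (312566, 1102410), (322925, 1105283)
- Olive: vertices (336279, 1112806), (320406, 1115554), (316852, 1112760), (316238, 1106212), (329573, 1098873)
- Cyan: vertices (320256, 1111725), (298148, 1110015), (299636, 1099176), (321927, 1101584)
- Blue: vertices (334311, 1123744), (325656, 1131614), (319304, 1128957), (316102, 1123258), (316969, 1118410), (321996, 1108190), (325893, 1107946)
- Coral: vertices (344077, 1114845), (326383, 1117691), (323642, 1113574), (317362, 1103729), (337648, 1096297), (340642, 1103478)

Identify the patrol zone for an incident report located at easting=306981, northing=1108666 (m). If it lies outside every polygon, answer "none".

Cast a ray rightward from (306981, 1108666). For each polygon, the edges (by vertex number in listed order) whose endpoints lie on opposite sides of northing = 1108666, where each meets that height, and whether that is right or left of the point:
Magenta: 5–6 at easting≈309139.2 (right), 6–7 at easting≈314867.9 (right) → 2 crossings.
Violet: 2–3 at easting≈313696.1 (right), 4–1 at easting≈323168.0 (right) → 2 crossings.
Olive: 3–4 at easting≈316468.1 (right), 5–1 at easting≈334286.4 (right) → 2 crossings.
Cyan: 2–3 at easting≈298333.2 (left), 4–1 at easting≈320760.1 (right) → 1 crossing.
Blue: 5–6 at easting≈321761.9 (right), 7–1 at easting≈326276.7 (right) → 2 crossings.
Coral: 3–4 at easting≈320511.2 (right), 6–1 at easting≈342209.8 (right) → 2 crossings.
Only Cyan has an odd count, so the point is inside Cyan.

Cyan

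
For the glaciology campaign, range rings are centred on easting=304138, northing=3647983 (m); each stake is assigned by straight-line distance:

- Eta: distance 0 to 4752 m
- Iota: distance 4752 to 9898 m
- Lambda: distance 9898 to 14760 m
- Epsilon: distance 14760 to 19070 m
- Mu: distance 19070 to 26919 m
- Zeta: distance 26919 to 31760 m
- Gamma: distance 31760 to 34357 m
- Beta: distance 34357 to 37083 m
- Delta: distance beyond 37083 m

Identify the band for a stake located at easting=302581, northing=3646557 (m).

Distance = √((302581−304138)² + (3646557−3647983)²) = √(2424249.000 + 2033476.000) = 2111.333 m.
0 ≤ 2111.333 < 4752 → Eta.

Eta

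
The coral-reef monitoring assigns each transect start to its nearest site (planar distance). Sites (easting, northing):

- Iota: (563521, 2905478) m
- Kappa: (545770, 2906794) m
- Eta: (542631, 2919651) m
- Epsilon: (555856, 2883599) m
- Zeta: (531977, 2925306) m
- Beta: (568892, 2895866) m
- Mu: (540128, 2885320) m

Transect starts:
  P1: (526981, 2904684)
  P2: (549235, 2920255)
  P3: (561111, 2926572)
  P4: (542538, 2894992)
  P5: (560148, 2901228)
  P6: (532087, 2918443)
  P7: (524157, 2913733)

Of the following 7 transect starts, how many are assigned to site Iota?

1

P1 → Kappa
P2 → Eta
P3 → Eta
P4 → Mu
P5 → Iota
P6 → Zeta
P7 → Zeta
1 of the 7 goes to Iota.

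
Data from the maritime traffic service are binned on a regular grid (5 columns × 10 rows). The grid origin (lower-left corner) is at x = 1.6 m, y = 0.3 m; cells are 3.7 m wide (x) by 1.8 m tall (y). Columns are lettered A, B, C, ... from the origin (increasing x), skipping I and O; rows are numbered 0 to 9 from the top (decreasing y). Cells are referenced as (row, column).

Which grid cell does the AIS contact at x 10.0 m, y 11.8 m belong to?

Column index: ⌊(10.0 − 1.6) / 3.7⌋ = ⌊2.270⌋ = 2 → column C
Row offset from origin: ⌊(11.8 − 0.3) / 1.8⌋ = ⌊6.389⌋ = 6 → row 3 (counted from top)

(3, C)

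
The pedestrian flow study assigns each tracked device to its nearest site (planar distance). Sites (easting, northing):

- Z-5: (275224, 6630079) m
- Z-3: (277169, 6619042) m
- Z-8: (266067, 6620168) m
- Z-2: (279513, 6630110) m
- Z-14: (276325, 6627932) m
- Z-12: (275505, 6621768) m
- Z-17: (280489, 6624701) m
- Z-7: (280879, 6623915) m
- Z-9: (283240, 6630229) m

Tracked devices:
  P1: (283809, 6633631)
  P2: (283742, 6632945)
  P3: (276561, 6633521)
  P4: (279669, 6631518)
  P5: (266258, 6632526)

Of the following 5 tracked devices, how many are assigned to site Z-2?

1

P1 → Z-9
P2 → Z-9
P3 → Z-5
P4 → Z-2
P5 → Z-5
1 of the 5 goes to Z-2.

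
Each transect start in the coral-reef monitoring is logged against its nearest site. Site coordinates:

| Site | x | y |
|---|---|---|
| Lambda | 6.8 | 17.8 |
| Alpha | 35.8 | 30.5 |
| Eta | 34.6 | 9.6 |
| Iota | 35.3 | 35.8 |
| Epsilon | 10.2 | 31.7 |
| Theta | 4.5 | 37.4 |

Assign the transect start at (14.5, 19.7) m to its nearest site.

Lambda

Squared distances to each site:
Lambda: 62.900; Alpha: 570.330; Eta: 506.020; Iota: 691.850; Epsilon: 162.490; Theta: 413.290.
Minimum at Lambda.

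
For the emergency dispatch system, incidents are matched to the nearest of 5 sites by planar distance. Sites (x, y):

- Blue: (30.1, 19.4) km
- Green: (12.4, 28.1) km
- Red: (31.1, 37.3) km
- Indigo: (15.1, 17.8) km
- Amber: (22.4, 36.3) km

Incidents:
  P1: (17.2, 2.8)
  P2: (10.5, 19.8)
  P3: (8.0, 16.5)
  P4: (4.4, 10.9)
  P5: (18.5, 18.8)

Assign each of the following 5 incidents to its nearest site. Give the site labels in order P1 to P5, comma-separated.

Indigo, Indigo, Indigo, Indigo, Indigo

P1 → Indigo (d²=229.41)
P2 → Indigo (d²=25.16)
P3 → Indigo (d²=52.10)
P4 → Indigo (d²=162.10)
P5 → Indigo (d²=12.56)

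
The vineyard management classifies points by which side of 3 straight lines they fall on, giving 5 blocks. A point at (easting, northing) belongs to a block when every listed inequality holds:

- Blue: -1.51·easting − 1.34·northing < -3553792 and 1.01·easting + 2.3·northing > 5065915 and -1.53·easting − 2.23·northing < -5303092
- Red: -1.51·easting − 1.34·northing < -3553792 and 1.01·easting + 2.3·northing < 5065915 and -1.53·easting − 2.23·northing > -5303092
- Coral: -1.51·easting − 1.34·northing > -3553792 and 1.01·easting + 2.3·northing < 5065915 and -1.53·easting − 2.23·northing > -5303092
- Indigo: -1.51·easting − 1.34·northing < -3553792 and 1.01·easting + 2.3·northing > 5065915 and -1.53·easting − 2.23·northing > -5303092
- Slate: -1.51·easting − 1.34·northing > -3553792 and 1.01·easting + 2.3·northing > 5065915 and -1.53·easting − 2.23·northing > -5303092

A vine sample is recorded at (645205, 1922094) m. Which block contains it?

Slate

-1.51·645205 − 1.34·1922094 = -3549865.510, which is > -3553792
1.01·645205 + 2.3·1922094 = 5072473.250, which is > 5065915
-1.53·645205 − 2.23·1922094 = -5273433.270, which is > -5303092
This sign pattern matches Slate.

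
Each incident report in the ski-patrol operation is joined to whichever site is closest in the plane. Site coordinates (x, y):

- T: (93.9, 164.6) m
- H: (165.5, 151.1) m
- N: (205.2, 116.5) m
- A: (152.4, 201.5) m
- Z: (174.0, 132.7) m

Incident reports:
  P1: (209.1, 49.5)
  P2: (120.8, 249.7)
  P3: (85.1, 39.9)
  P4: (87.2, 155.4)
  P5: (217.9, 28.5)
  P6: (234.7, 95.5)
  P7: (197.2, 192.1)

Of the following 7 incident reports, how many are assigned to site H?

P1 → N
P2 → A
P3 → T
P4 → T
P5 → N
P6 → N
P7 → A
0 of the 7 go to H.

0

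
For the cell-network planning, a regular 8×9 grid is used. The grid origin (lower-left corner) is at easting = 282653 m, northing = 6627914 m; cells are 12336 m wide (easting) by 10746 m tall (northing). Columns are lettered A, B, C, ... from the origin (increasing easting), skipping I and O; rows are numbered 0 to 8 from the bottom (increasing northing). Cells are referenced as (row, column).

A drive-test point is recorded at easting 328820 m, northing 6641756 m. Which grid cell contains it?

(1, D)

Column index: ⌊(328820 − 282653) / 12336⌋ = ⌊3.742⌋ = 3 → column D
Row offset from origin: ⌊(6641756 − 6627914) / 10746⌋ = ⌊1.288⌋ = 1 → row 1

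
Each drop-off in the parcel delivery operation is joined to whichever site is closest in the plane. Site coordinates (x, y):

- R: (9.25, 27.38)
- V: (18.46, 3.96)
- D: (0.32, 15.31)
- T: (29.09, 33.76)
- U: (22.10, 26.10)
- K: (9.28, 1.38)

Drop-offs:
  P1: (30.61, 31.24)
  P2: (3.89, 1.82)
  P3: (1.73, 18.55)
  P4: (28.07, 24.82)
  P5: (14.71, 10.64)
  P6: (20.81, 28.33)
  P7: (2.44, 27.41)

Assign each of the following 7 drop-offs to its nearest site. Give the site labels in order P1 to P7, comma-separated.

P1 → T (d²=8.66)
P2 → K (d²=29.25)
P3 → D (d²=12.49)
P4 → U (d²=37.28)
P5 → V (d²=58.68)
P6 → U (d²=6.64)
P7 → R (d²=46.38)

T, K, D, U, V, U, R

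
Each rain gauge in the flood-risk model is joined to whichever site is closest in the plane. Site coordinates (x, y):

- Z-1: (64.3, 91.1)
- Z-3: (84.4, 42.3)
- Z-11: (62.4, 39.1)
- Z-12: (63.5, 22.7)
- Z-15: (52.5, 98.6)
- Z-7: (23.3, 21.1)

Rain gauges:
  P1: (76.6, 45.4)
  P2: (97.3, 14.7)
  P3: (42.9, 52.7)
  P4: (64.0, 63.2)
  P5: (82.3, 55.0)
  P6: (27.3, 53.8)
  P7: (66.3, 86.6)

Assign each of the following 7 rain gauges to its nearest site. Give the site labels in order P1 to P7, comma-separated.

Z-3, Z-3, Z-11, Z-11, Z-3, Z-7, Z-1

P1 → Z-3 (d²=70.45)
P2 → Z-3 (d²=928.17)
P3 → Z-11 (d²=565.21)
P4 → Z-11 (d²=583.37)
P5 → Z-3 (d²=165.70)
P6 → Z-7 (d²=1085.29)
P7 → Z-1 (d²=24.25)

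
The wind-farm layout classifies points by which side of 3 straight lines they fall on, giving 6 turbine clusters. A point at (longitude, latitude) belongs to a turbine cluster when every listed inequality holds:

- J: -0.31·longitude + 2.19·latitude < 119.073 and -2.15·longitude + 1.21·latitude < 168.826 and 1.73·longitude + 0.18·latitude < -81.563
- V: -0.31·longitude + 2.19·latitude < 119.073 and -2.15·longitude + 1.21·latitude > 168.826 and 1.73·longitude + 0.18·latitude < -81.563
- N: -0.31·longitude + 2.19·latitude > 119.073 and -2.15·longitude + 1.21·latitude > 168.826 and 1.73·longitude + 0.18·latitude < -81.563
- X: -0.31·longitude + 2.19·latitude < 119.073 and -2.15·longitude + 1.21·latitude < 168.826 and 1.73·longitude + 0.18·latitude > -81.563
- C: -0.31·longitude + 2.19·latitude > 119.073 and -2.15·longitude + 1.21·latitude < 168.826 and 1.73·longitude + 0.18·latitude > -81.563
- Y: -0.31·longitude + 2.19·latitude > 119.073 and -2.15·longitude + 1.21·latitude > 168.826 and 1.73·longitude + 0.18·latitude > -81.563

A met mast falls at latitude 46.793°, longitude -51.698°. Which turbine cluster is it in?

X

-0.31·-51.698 + 2.19·46.793 = 118.503, which is < 119.073
-2.15·-51.698 + 1.21·46.793 = 167.770, which is < 168.826
1.73·-51.698 + 0.18·46.793 = -81.015, which is > -81.563
This sign pattern matches X.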